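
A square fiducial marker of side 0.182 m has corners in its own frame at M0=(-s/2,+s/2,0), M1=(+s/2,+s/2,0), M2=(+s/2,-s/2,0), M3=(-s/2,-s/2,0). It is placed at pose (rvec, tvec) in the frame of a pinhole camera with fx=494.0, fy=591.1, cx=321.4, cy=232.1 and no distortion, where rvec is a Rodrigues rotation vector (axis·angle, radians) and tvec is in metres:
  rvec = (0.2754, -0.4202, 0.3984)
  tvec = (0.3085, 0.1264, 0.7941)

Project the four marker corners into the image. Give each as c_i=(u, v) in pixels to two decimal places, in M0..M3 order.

c0=(445.49, 369.08) c1=(522.26, 395.97) c2=(577.08, 285.86) c3=(503.00, 245.71)

Intrinsics K: fx=494.0, fy=591.1, cx=321.4, cy=232.1
Marker side s = 0.182 m; corners in marker frame (Z=0):
  M0 = (-0.0910, +0.0910, 0)
  M1 = (+0.0910, +0.0910, 0)
  M2 = (+0.0910, -0.0910, 0)
  M3 = (-0.0910, -0.0910, 0)
rvec = (0.2754, -0.4202, 0.3984), |rvec| = θ = 0.64120 rad = 36.738°
Rodrigues: sinθ=0.59816, 1−cosθ=0.19862; R = I + sinθ·[k]× + (1−cosθ)·[k]×²:
    [+0.83802 -0.42756 -0.33899]
    [+0.31575 +0.88668 -0.33779]
    [+0.44500 +0.17604 +0.87806]
t = (0.3085, 0.1264, 0.7941) m
M0: Pc = R·M0+t = (+0.19333, +0.17835, +0.76962); u = 494.0·(+0.19333)/0.76962 + 321.4 = 445.4943, v = 591.1·(+0.17835)/0.76962 + 232.1 = 369.0829
M1: Pc = R·M1+t = (+0.34585, +0.23582, +0.85061); u = 494.0·(+0.34585)/0.85061 + 321.4 = 522.2557, v = 591.1·(+0.23582)/0.85061 + 232.1 = 395.9743
M2: Pc = R·M2+t = (+0.42367, +0.07445, +0.81858); u = 494.0·(+0.42367)/0.81858 + 321.4 = 577.0783, v = 591.1·(+0.07445)/0.81858 + 232.1 = 285.8576
M3: Pc = R·M3+t = (+0.27115, +0.01698, +0.73759); u = 494.0·(+0.27115)/0.73759 + 321.4 = 503.0023, v = 591.1·(+0.01698)/0.73759 + 232.1 = 245.7068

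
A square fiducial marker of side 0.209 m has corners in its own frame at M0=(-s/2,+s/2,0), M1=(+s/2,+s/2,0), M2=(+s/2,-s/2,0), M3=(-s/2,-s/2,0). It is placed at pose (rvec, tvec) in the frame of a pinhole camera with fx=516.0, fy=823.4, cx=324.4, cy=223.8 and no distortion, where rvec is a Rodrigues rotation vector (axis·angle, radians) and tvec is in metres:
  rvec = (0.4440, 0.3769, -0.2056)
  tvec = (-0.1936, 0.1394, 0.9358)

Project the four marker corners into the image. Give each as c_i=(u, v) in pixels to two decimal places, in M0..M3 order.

c0=(192.39, 420.93) c1=(285.82, 417.88) c2=(247.70, 257.85) c3=(149.76, 275.33)

Intrinsics K: fx=516.0, fy=823.4, cx=324.4, cy=223.8
Marker side s = 0.209 m; corners in marker frame (Z=0):
  M0 = (-0.1045, +0.1045, 0)
  M1 = (+0.1045, +0.1045, 0)
  M2 = (+0.1045, -0.1045, 0)
  M3 = (-0.1045, -0.1045, 0)
rvec = (0.4440, 0.3769, -0.2056), |rvec| = θ = 0.61763 rad = 35.387°
Rodrigues: sinθ=0.57910, 1−cosθ=0.18474; R = I + sinθ·[k]× + (1−cosθ)·[k]×²:
    [+0.91073 +0.27382 +0.30918]
    [-0.11173 +0.88405 -0.45383]
    [-0.39760 +0.37878 +0.83573]
t = (-0.1936, 0.1394, 0.9358) m
M0: Pc = R·M0+t = (-0.26016, +0.24346, +1.01693); u = 516.0·(-0.26016)/1.01693 + 324.4 = 192.3940, v = 823.4·(+0.24346)/1.01693 + 223.8 = 420.9268
M1: Pc = R·M1+t = (-0.06981, +0.22011, +0.93383); u = 516.0·(-0.06981)/0.93383 + 324.4 = 285.8233, v = 823.4·(+0.22011)/0.93383 + 223.8 = 417.8784
M2: Pc = R·M2+t = (-0.12704, +0.03534, +0.85467); u = 516.0·(-0.12704)/0.85467 + 324.4 = 247.6987, v = 823.4·(+0.03534)/0.85467 + 223.8 = 257.8477
M3: Pc = R·M3+t = (-0.31739, +0.05869, +0.93777); u = 516.0·(-0.31739)/0.93777 + 324.4 = 149.7607, v = 823.4·(+0.05869)/0.93777 + 223.8 = 275.3343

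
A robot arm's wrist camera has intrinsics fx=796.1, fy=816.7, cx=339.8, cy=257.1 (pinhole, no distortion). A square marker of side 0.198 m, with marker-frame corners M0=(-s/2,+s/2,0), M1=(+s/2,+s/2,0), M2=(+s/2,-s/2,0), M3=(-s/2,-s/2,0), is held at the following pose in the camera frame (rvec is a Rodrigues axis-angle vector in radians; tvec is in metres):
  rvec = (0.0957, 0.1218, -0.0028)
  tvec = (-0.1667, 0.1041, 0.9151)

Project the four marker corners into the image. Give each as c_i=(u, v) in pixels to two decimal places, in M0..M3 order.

Intrinsics K: fx=796.1, fy=816.7, cx=339.8, cy=257.1
Marker side s = 0.198 m; corners in marker frame (Z=0):
  M0 = (-0.0990, +0.0990, 0)
  M1 = (+0.0990, +0.0990, 0)
  M2 = (+0.0990, -0.0990, 0)
  M3 = (-0.0990, -0.0990, 0)
rvec = (0.0957, 0.1218, -0.0028), |rvec| = θ = 0.15492 rad = 8.877°
Rodrigues: sinθ=0.15431, 1−cosθ=0.01198; R = I + sinθ·[k]× + (1−cosθ)·[k]×²:
    [+0.99259 +0.00861 +0.12118]
    [+0.00303 +0.99543 -0.09549]
    [-0.12145 +0.09515 +0.98803]
t = (-0.1667, 0.1041, 0.9151) m
M0: Pc = R·M0+t = (-0.26411, +0.20235, +0.93654); u = 796.1·(-0.26411)/0.93654 + 339.8 = 115.2915, v = 816.7·(+0.20235)/0.93654 + 257.1 = 433.5544
M1: Pc = R·M1+t = (-0.06758, +0.20295, +0.91250); u = 796.1·(-0.06758)/0.91250 + 339.8 = 280.8392, v = 816.7·(+0.20295)/0.91250 + 257.1 = 438.7410
M2: Pc = R·M2+t = (-0.06929, +0.00585, +0.89366); u = 796.1·(-0.06929)/0.89366 + 339.8 = 278.0784, v = 816.7·(+0.00585)/0.89366 + 257.1 = 262.4486
M3: Pc = R·M3+t = (-0.26582, +0.00525, +0.91770); u = 796.1·(-0.26582)/0.91770 + 339.8 = 109.2046, v = 816.7·(+0.00525)/0.91770 + 257.1 = 261.7749

c0=(115.29, 433.55) c1=(280.84, 438.74) c2=(278.08, 262.45) c3=(109.20, 261.77)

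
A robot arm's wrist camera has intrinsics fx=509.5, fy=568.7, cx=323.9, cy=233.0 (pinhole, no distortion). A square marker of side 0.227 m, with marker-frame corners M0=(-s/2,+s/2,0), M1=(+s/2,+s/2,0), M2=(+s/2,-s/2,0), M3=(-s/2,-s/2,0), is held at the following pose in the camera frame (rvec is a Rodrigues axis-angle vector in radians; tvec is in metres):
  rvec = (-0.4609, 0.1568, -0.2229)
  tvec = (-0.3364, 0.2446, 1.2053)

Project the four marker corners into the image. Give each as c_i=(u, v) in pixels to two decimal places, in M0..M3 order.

c0=(137.70, 414.48) c1=(231.61, 390.06) c2=(222.84, 286.64) c3=(136.75, 310.90)

Intrinsics K: fx=509.5, fy=568.7, cx=323.9, cy=233.0
Marker side s = 0.227 m; corners in marker frame (Z=0):
  M0 = (-0.1135, +0.1135, 0)
  M1 = (+0.1135, +0.1135, 0)
  M2 = (+0.1135, -0.1135, 0)
  M3 = (-0.1135, -0.1135, 0)
rvec = (-0.4609, 0.1568, -0.2229), |rvec| = θ = 0.53544 rad = 30.679°
Rodrigues: sinθ=0.51022, 1−cosθ=0.13996; R = I + sinθ·[k]× + (1−cosθ)·[k]×²:
    [+0.96374 +0.17712 +0.19957]
    [-0.24768 +0.87204 +0.42213]
    [-0.09926 -0.45625 +0.88430]
t = (-0.3364, 0.2446, 1.2053) m
M0: Pc = R·M0+t = (-0.42568, +0.37169, +1.16478); u = 509.5·(-0.42568)/1.16478 + 323.9 = 137.6979, v = 568.7·(+0.37169)/1.16478 + 233.0 = 414.4756
M1: Pc = R·M1+t = (-0.20691, +0.31547, +1.14225); u = 509.5·(-0.20691)/1.14225 + 323.9 = 231.6070, v = 568.7·(+0.31547)/1.14225 + 233.0 = 390.0631
M2: Pc = R·M2+t = (-0.24712, +0.11751, +1.24582); u = 509.5·(-0.24712)/1.24582 + 323.9 = 222.8365, v = 568.7·(+0.11751)/1.24582 + 233.0 = 286.6424
M3: Pc = R·M3+t = (-0.46589, +0.17373, +1.26835); u = 509.5·(-0.46589)/1.26835 + 323.9 = 136.7515, v = 568.7·(+0.17373)/1.26835 + 233.0 = 310.8987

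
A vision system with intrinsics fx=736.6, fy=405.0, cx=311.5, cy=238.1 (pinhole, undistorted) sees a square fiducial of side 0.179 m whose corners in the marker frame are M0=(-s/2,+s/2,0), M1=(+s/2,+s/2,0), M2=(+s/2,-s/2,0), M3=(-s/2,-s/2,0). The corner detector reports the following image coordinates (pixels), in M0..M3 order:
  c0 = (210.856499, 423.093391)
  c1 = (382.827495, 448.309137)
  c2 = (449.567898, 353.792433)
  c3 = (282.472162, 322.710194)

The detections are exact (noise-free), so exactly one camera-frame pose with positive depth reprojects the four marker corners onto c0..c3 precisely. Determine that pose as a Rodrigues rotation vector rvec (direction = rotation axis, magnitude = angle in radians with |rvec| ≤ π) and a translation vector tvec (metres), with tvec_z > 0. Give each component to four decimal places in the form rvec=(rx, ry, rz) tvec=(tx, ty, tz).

rvec=(0.0307, -0.2409, 0.3743) tvec=(0.0214, 0.2568, 0.6970)

Intrinsics K: fx=736.6, fy=405.0, cx=311.5, cy=238.1
Marker side s = 0.179 m; corners in marker frame (Z=0):
  M0 = (-0.0895, +0.0895, 0)
  M1 = (+0.0895, +0.0895, 0)
  M2 = (+0.0895, -0.0895, 0)
  M3 = (-0.0895, -0.0895, 0)
Detected image corners:
  c0 = (210.856499, 423.093391) px
  c1 = (382.827495, 448.309137) px
  c2 = (449.567898, 353.792433) px
  c3 = (282.472162, 322.710194) px
Planar DLT: solve 8×8 A·h = b for H (H[2,2]=1):
  H  [+1060.55865 -392.99609 +334.09327]
  H  [+289.77484 +535.80335 +387.31619]
  H  [+0.34237 -0.02095 +1.00000]
B = K⁻¹H; ‖b₁‖=1.434821, ‖b₂‖=1.434821; λ = 2/(‖b₁‖+‖b₂‖) = 0.696951, sign → tz>0 ⇒ λ=+0.696951
r₁ = λ·B[:,0] = (+0.90257,+0.35838,+0.23861); r₂ = λ·B[:,1] = (-0.36567,+0.93063,-0.01460)
r₃ = r₁×r₂ = (-0.22729,-0.07407,+0.97101); SVD([r₁ r₂ r₃]) → R = UVᵀ:
  R  [+0.90257 -0.36567 -0.22729]
  R  [+0.35838 +0.93063 -0.07407]
  R  [+0.23861 -0.01460 +0.97101]
t = (+0.02138, +0.25678, +0.69695) m
tr R = 2.804202; θ = arccos((tr R − 1)/2) = 0.446182 rad = 25.564°
axis k = ((R−Rᵀ)₃₂, (R−Rᵀ)₁₃, (R−Rᵀ)₂₁) / (2 sinθ) = (+0.068908, -0.539835, +0.838945)
rvec = θ·k = (+0.030746, -0.240865, +0.374323)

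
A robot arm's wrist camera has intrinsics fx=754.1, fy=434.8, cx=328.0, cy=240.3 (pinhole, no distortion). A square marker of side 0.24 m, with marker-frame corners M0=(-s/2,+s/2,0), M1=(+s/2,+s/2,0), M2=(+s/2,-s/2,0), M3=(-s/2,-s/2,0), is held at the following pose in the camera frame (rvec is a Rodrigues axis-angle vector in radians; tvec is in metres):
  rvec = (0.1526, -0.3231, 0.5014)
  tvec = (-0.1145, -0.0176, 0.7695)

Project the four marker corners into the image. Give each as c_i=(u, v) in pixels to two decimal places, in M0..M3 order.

Intrinsics K: fx=754.1, fy=434.8, cx=328.0, cy=240.3
Marker side s = 0.24 m; corners in marker frame (Z=0):
  M0 = (-0.1200, +0.1200, 0)
  M1 = (+0.1200, +0.1200, 0)
  M2 = (+0.1200, -0.1200, 0)
  M3 = (-0.1200, -0.1200, 0)
rvec = (0.1526, -0.3231, 0.5014), |rvec| = θ = 0.61570 rad = 35.277°
Rodrigues: sinθ=0.57753, 1−cosθ=0.18363; R = I + sinθ·[k]× + (1−cosθ)·[k]×²:
    [+0.82765 -0.49420 -0.26601]
    [+0.44643 +0.86694 -0.22161]
    [+0.34013 +0.06467 +0.93815]
t = (-0.1145, -0.0176, 0.7695) m
M0: Pc = R·M0+t = (-0.27312, +0.03286, +0.73644); u = 754.1·(-0.27312)/0.73644 + 328.0 = 48.3298, v = 434.8·(+0.03286)/0.73644 + 240.3 = 259.7012
M1: Pc = R·M1+t = (-0.07449, +0.14000, +0.81808); u = 754.1·(-0.07449)/0.81808 + 328.0 = 259.3392, v = 434.8·(+0.14000)/0.81808 + 240.3 = 314.7113
M2: Pc = R·M2+t = (+0.04412, -0.06806, +0.80256); u = 754.1·(+0.04412)/0.80256 + 328.0 = 369.4582, v = 434.8·(-0.06806)/0.80256 + 240.3 = 203.4267
M3: Pc = R·M3+t = (-0.15451, -0.17520, +0.72092); u = 754.1·(-0.15451)/0.72092 + 328.0 = 166.3753, v = 434.8·(-0.17520)/0.72092 + 240.3 = 134.6314

c0=(48.33, 259.70) c1=(259.34, 314.71) c2=(369.46, 203.43) c3=(166.38, 134.63)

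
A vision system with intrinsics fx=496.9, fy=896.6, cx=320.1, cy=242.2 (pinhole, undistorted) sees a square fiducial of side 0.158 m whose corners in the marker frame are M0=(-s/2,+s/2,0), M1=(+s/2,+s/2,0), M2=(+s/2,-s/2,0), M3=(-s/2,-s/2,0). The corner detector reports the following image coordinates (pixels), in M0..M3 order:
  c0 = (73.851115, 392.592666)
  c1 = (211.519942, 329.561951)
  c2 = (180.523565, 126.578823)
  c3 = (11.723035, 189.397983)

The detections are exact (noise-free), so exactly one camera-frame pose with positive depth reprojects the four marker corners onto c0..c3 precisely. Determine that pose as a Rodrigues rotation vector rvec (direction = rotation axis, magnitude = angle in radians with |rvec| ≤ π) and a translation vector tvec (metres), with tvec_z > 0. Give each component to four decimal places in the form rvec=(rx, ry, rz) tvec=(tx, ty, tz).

Intrinsics K: fx=496.9, fy=896.6, cx=320.1, cy=242.2
Marker side s = 0.158 m; corners in marker frame (Z=0):
  M0 = (-0.0790, +0.0790, 0)
  M1 = (+0.0790, +0.0790, 0)
  M2 = (+0.0790, -0.0790, 0)
  M3 = (-0.0790, -0.0790, 0)
Detected image corners:
  c0 = (73.851115, 392.592666) px
  c1 = (211.519942, 329.561951) px
  c2 = (180.523565, 126.578823) px
  c3 = (11.723035, 189.397983) px
Planar DLT: solve 8×8 A·h = b for H (H[2,2]=1):
  H  [+1004.90496 +431.92247 +123.80292]
  H  [-302.25521 +1589.88154 +268.02563]
  H  [+0.37015 +1.17337 +1.00000]
B = K⁻¹H; ‖b₁‖=1.873598, ‖b₂‖=1.873598; λ = 2/(‖b₁‖+‖b₂‖) = 0.533732, sign → tz>0 ⇒ λ=+0.533732
r₁ = λ·B[:,0] = (+0.95213,-0.23330,+0.19756); r₂ = λ·B[:,1] = (+0.06050,+0.77726,+0.62627)
r₃ = r₁×r₂ = (-0.29966,-0.58433,+0.75416); SVD([r₁ r₂ r₃]) → R = UVᵀ:
  R  [+0.95213 +0.06050 -0.29966]
  R  [-0.23330 +0.77726 -0.58433]
  R  [+0.19756 +0.62627 +0.75416]
t = (-0.21085, +0.01537, +0.53373) m
tr R = 2.483546; θ = arccos((tr R − 1)/2) = 0.735086 rad = 42.117°
axis k = ((R−Rᵀ)₃₂, (R−Rᵀ)₁₃, (R−Rᵀ)₂₁) / (2 sinθ) = (+0.902554, -0.370701, -0.219039)
rvec = θ·k = (+0.663455, -0.272497, -0.161012)

rvec=(0.6635, -0.2725, -0.1610) tvec=(-0.2108, 0.0154, 0.5337)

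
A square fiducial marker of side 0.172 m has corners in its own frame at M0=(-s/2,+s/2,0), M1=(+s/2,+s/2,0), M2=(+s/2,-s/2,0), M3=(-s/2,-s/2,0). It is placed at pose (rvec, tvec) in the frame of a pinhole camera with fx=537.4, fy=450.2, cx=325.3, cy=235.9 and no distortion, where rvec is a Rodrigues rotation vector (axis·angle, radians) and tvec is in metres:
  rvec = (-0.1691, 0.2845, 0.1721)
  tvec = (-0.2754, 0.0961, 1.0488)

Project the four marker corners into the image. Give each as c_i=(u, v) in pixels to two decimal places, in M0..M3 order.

Intrinsics K: fx=537.4, fy=450.2, cx=325.3, cy=235.9
Marker side s = 0.172 m; corners in marker frame (Z=0):
  M0 = (-0.0860, +0.0860, 0)
  M1 = (+0.0860, +0.0860, 0)
  M2 = (+0.0860, -0.0860, 0)
  M3 = (-0.0860, -0.0860, 0)
rvec = (-0.1691, 0.2845, 0.1721), |rvec| = θ = 0.37303 rad = 21.373°
Rodrigues: sinθ=0.36444, 1−cosθ=0.06877; R = I + sinθ·[k]× + (1−cosθ)·[k]×²:
    [+0.94536 -0.19191 +0.26356]
    [+0.14436 +0.97123 +0.18940]
    [-0.29233 -0.14101 +0.94586]
t = (-0.2754, 0.0961, 1.0488) m
M0: Pc = R·M0+t = (-0.37321, +0.16721, +1.06181); u = 537.4·(-0.37321)/1.06181 + 325.3 = 136.4151, v = 450.2·(+0.16721)/1.06181 + 235.9 = 306.7960
M1: Pc = R·M1+t = (-0.21060, +0.19204, +1.01153); u = 537.4·(-0.21060)/1.01153 + 325.3 = 213.4120, v = 450.2·(+0.19204)/1.01153 + 235.9 = 321.3710
M2: Pc = R·M2+t = (-0.17759, +0.02499, +1.03579); u = 537.4·(-0.17759)/1.03579 + 325.3 = 233.1581, v = 450.2·(+0.02499)/1.03579 + 235.9 = 246.7614
M3: Pc = R·M3+t = (-0.34020, +0.00016, +1.08607); u = 537.4·(-0.34020)/1.08607 + 325.3 = 156.9665, v = 450.2·(+0.00016)/1.08607 + 235.9 = 235.9661

c0=(136.42, 306.80) c1=(213.41, 321.37) c2=(233.16, 246.76) c3=(156.97, 235.97)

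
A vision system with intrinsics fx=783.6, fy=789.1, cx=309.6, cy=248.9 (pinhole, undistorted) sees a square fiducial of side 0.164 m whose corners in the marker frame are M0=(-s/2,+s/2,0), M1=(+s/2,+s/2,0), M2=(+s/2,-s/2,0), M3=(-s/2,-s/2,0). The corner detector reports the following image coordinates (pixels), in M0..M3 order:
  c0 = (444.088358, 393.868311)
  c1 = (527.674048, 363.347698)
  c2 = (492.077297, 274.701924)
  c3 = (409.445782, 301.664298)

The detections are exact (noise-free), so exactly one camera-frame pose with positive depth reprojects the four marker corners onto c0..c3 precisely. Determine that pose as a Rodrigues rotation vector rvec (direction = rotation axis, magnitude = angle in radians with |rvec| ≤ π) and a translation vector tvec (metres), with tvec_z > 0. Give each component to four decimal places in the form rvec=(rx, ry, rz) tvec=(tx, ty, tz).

Intrinsics K: fx=783.6, fy=789.1, cx=309.6, cy=248.9
Marker side s = 0.164 m; corners in marker frame (Z=0):
  M0 = (-0.0820, +0.0820, 0)
  M1 = (+0.0820, +0.0820, 0)
  M2 = (+0.0820, -0.0820, 0)
  M3 = (-0.0820, -0.0820, 0)
Detected image corners:
  c0 = (444.088358, 393.868311) px
  c1 = (527.674048, 363.347698) px
  c2 = (492.077297, 274.701924) px
  c3 = (409.445782, 301.664298) px
Planar DLT: solve 8×8 A·h = b for H (H[2,2]=1):
  H  [+596.60026 +143.42492 +468.75773]
  H  [-111.13596 +500.82324 +332.60920]
  H  [+0.19191 -0.15110 +1.00000]
B = K⁻¹H; ‖b₁‖=0.739823, ‖b₂‖=0.739823; λ = 2/(‖b₁‖+‖b₂‖) = 1.351675, sign → tz>0 ⇒ λ=+1.351675
r₁ = λ·B[:,0] = (+0.92662,-0.27219,+0.25940); r₂ = λ·B[:,1] = (+0.32810,+0.92230,-0.20424)
r₃ = r₁×r₂ = (-0.18365,+0.27437,+0.94393); SVD([r₁ r₂ r₃]) → R = UVᵀ:
  R  [+0.92662 +0.32810 -0.18365]
  R  [-0.27219 +0.92230 +0.27437]
  R  [+0.25940 -0.20424 +0.94393]
t = (+0.27454, +0.14339, +1.35168) m
tr R = 2.792844; θ = arccos((tr R − 1)/2) = 0.459167 rad = 26.308°
axis k = ((R−Rᵀ)₃₂, (R−Rᵀ)₁₃, (R−Rᵀ)₂₁) / (2 sinθ) = (-0.539944, -0.499837, -0.677217)
rvec = θ·k = (-0.247925, -0.229509, -0.310956)

rvec=(-0.2479, -0.2295, -0.3110) tvec=(0.2745, 0.1434, 1.3517)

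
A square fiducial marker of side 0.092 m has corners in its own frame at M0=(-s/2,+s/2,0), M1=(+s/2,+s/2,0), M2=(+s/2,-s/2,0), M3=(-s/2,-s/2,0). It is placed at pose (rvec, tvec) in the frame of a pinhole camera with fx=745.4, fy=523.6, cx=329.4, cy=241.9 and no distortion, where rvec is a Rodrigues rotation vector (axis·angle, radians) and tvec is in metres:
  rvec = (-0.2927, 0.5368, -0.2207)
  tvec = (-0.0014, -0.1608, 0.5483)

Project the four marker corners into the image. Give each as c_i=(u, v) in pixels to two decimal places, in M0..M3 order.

c0=(283.77, 142.93) c1=(392.18, 108.10) c2=(372.26, 32.47) c3=(270.94, 71.06)

Intrinsics K: fx=745.4, fy=523.6, cx=329.4, cy=241.9
Marker side s = 0.092 m; corners in marker frame (Z=0):
  M0 = (-0.0460, +0.0460, 0)
  M1 = (+0.0460, +0.0460, 0)
  M2 = (+0.0460, -0.0460, 0)
  M3 = (-0.0460, -0.0460, 0)
rvec = (-0.2927, 0.5368, -0.2207), |rvec| = θ = 0.65003 rad = 37.244°
Rodrigues: sinθ=0.60521, 1−cosθ=0.20393; R = I + sinθ·[k]× + (1−cosθ)·[k]×²:
    [+0.83742 +0.12965 +0.53097]
    [-0.28132 +0.93514 +0.21534]
    [-0.46861 -0.32970 +0.81958]
t = (-0.0014, -0.1608, 0.5483) m
M0: Pc = R·M0+t = (-0.03396, -0.10484, +0.55469); u = 745.4·(-0.03396)/0.55469 + 329.4 = 283.7678, v = 523.6·(-0.10484)/0.55469 + 241.9 = 142.9334
M1: Pc = R·M1+t = (+0.04309, -0.13072, +0.51158); u = 745.4·(+0.04309)/0.51158 + 329.4 = 392.1775, v = 523.6·(-0.13072)/0.51158 + 241.9 = 108.1040
M2: Pc = R·M2+t = (+0.03116, -0.21676, +0.54191); u = 745.4·(+0.03116)/0.54191 + 329.4 = 372.2570, v = 523.6·(-0.21676)/0.54191 + 241.9 = 32.4667
M3: Pc = R·M3+t = (-0.04589, -0.19088, +0.58502); u = 745.4·(-0.04589)/0.58502 + 329.4 = 270.9360, v = 523.6·(-0.19088)/0.58502 + 241.9 = 71.0643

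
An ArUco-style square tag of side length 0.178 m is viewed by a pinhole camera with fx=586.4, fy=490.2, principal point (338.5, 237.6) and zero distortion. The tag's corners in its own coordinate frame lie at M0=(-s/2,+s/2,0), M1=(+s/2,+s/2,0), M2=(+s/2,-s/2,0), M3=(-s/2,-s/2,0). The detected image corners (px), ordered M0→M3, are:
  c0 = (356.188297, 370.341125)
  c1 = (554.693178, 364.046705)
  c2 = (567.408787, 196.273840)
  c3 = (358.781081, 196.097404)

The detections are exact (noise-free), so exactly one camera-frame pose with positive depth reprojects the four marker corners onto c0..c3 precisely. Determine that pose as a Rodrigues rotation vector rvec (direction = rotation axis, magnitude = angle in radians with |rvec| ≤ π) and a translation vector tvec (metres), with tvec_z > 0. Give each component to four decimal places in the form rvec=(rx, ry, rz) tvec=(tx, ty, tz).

Intrinsics K: fx=586.4, fy=490.2, cx=338.5, cy=237.6
Marker side s = 0.178 m; corners in marker frame (Z=0):
  M0 = (-0.0890, +0.0890, 0)
  M1 = (+0.0890, +0.0890, 0)
  M2 = (+0.0890, -0.0890, 0)
  M3 = (-0.0890, -0.0890, 0)
Detected image corners:
  c0 = (356.188297, 370.341125) px
  c1 = (554.693178, 364.046705) px
  c2 = (567.408787, 196.273840) px
  c3 = (358.781081, 196.097404) px
Planar DLT: solve 8×8 A·h = b for H (H[2,2]=1):
  H  [+1242.89715 +88.51222 +461.14220]
  H  [+43.68032 +1041.36956 +283.84838]
  H  [+0.21772 +0.28755 +1.00000]
B = K⁻¹H; ‖b₁‖=2.005776, ‖b₂‖=2.005776; λ = 2/(‖b₁‖+‖b₂‖) = 0.498560, sign → tz>0 ⇒ λ=+0.498560
r₁ = λ·B[:,0] = (+0.99406,-0.00819,+0.10855); r₂ = λ·B[:,1] = (-0.00750,+0.98964,+0.14336)
r₃ = r₁×r₂ = (-0.10860,-0.14333,+0.98370); SVD([r₁ r₂ r₃]) → R = UVᵀ:
  R  [+0.99406 -0.00750 -0.10860]
  R  [-0.00819 +0.98964 -0.14333]
  R  [+0.10855 +0.14336 +0.98370]
t = (+0.10427, +0.04704, +0.49856) m
tr R = 2.967398; θ = arccos((tr R − 1)/2) = 0.180805 rad = 10.359°
axis k = ((R−Rᵀ)₃₂, (R−Rᵀ)₁₃, (R−Rᵀ)₂₁) / (2 sinθ) = (+0.797145, -0.603784, -0.001906)
rvec = θ·k = (+0.144128, -0.109168, -0.000345)

rvec=(0.1441, -0.1092, -0.0003) tvec=(0.1043, 0.0470, 0.4986)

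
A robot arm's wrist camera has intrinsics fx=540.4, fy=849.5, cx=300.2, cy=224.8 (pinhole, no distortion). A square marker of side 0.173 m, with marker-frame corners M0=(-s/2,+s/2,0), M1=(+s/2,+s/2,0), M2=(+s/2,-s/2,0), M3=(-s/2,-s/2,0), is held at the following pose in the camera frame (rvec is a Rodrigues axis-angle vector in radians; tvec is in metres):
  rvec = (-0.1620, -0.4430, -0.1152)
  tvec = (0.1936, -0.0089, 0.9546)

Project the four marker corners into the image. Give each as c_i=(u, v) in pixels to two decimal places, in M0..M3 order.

Intrinsics K: fx=540.4, fy=849.5, cx=300.2, cy=224.8
Marker side s = 0.173 m; corners in marker frame (Z=0):
  M0 = (-0.0865, +0.0865, 0)
  M1 = (+0.0865, +0.0865, 0)
  M2 = (+0.0865, -0.0865, 0)
  M3 = (-0.0865, -0.0865, 0)
rvec = (-0.1620, -0.4430, -0.1152), |rvec| = θ = 0.48556 rad = 27.820°
Rodrigues: sinθ=0.46670, 1−cosθ=0.11558; R = I + sinθ·[k]× + (1−cosθ)·[k]×²:
    [+0.89728 +0.14591 -0.41665]
    [-0.07554 +0.98063 +0.18073]
    [+0.43495 -0.13069 +0.89092]
t = (0.1936, -0.0089, 0.9546) m
M0: Pc = R·M0+t = (+0.12861, +0.08246, +0.90567); u = 540.4·(+0.12861)/0.90567 + 300.2 = 376.9373, v = 849.5·(+0.08246)/0.90567 + 224.8 = 302.1444
M1: Pc = R·M1+t = (+0.28384, +0.06939, +0.98092); u = 540.4·(+0.28384)/0.98092 + 300.2 = 456.5688, v = 849.5·(+0.06939)/0.98092 + 224.8 = 284.8934
M2: Pc = R·M2+t = (+0.25859, -0.10026, +1.00353); u = 540.4·(+0.25859)/1.00353 + 300.2 = 439.4528, v = 849.5·(-0.10026)/1.00353 + 224.8 = 139.9296
M3: Pc = R·M3+t = (+0.10336, -0.08719, +0.92828); u = 540.4·(+0.10336)/0.92828 + 300.2 = 360.3734, v = 849.5·(-0.08719)/0.92828 + 224.8 = 145.0098

c0=(376.94, 302.14) c1=(456.57, 284.89) c2=(439.45, 139.93) c3=(360.37, 145.01)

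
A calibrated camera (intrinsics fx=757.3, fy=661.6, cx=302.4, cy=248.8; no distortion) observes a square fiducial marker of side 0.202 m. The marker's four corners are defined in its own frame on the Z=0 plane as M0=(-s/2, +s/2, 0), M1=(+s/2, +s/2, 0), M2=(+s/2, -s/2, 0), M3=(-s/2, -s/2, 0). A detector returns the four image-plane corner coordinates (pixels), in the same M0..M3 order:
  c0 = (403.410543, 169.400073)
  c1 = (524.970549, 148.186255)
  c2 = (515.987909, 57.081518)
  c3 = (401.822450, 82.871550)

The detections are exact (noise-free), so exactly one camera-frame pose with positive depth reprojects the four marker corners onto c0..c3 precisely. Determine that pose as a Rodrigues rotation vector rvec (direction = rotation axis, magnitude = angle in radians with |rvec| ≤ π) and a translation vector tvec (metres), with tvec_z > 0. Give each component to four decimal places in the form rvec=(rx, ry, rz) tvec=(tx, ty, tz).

rvec=(-0.3890, 0.4643, -0.0546) tvec=(0.2650, -0.2614, 1.2778)

Intrinsics K: fx=757.3, fy=661.6, cx=302.4, cy=248.8
Marker side s = 0.202 m; corners in marker frame (Z=0):
  M0 = (-0.1010, +0.1010, 0)
  M1 = (+0.1010, +0.1010, 0)
  M2 = (+0.1010, -0.1010, 0)
  M3 = (-0.1010, -0.1010, 0)
Detected image corners:
  c0 = (403.410543, 169.400073) px
  c1 = (524.970549, 148.186255) px
  c2 = (515.987909, 57.081518) px
  c3 = (401.822450, 82.871550) px
Planar DLT: solve 8×8 A·h = b for H (H[2,2]=1):
  H  [+429.09806 -110.90342 +459.48512]
  H  [-154.80896 +405.48813 +113.45441]
  H  [-0.33330 -0.29564 +1.00000]
B = K⁻¹H; ‖b₁‖=0.782614, ‖b₂‖=0.782614; λ = 2/(‖b₁‖+‖b₂‖) = 1.277769, sign → tz>0 ⇒ λ=+1.277769
r₁ = λ·B[:,0] = (+0.89406,-0.13883,-0.42588); r₂ = λ·B[:,1] = (-0.03628,+0.92519,-0.37776)
r₃ = r₁×r₂ = (+0.44647,+0.35319,+0.82214); SVD([r₁ r₂ r₃]) → R = UVᵀ:
  R  [+0.89406 -0.03628 +0.44647]
  R  [-0.13883 +0.92519 +0.35319]
  R  [-0.42588 -0.37776 +0.82214]
t = (+0.26504, -0.26140, +1.27777) m
tr R = 2.641401; θ = arccos((tr R − 1)/2) = 0.608160 rad = 34.845°
axis k = ((R−Rᵀ)₃₂, (R−Rᵀ)₁₃, (R−Rᵀ)₂₁) / (2 sinθ) = (-0.639663, +0.763399, -0.089744)
rvec = θ·k = (-0.389018, +0.464269, -0.054579)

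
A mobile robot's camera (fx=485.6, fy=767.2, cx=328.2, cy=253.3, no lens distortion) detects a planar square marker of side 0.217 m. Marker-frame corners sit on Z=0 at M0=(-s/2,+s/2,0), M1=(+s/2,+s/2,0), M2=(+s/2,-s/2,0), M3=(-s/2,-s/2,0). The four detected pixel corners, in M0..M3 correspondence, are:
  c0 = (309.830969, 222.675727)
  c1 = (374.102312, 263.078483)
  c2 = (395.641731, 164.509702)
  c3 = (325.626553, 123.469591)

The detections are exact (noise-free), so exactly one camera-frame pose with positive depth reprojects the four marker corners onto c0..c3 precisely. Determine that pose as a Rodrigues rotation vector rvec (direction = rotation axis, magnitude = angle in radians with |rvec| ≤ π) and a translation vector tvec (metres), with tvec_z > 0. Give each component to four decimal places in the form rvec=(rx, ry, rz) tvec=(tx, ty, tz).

rvec=(0.5188, 0.2732, 0.3232) tvec=(0.0666, -0.1099, 1.4493)

Intrinsics K: fx=485.6, fy=767.2, cx=328.2, cy=253.3
Marker side s = 0.217 m; corners in marker frame (Z=0):
  M0 = (-0.1085, +0.1085, 0)
  M1 = (+0.1085, +0.1085, 0)
  M2 = (+0.1085, -0.1085, 0)
  M3 = (-0.1085, -0.1085, 0)
Detected image corners:
  c0 = (309.830969, 222.675727) px
  c1 = (374.102312, 263.078483) px
  c2 = (395.641731, 164.509702) px
  c3 = (325.626553, 123.469591) px
Planar DLT: solve 8×8 A·h = b for H (H[2,2]=1):
  H  [+267.08864 +41.01168 +350.50117]
  H  [+164.57807 +525.57669 +195.10781]
  H  [-0.11901 +0.36113 +1.00000]
B = K⁻¹H; ‖b₁‖=0.689967, ‖b₂‖=0.689967; λ = 2/(‖b₁‖+‖b₂‖) = 1.449344, sign → tz>0 ⇒ λ=+1.449344
r₁ = λ·B[:,0] = (+0.91374,+0.36786,-0.17249); r₂ = λ·B[:,1] = (-0.23135,+0.82008,+0.52341)
r₃ = r₁×r₂ = (+0.33399,-0.43835,+0.83444); SVD([r₁ r₂ r₃]) → R = UVᵀ:
  R  [+0.91374 -0.23135 +0.33399]
  R  [+0.36786 +0.82008 -0.43835]
  R  [-0.17249 +0.52341 +0.83444]
t = (+0.06656, -0.10993, +1.44934) m
tr R = 2.568263; θ = arccos((tr R − 1)/2) = 0.669501 rad = 38.360°
axis k = ((R−Rᵀ)₃₂, (R−Rᵀ)₁₃, (R−Rᵀ)₂₁) / (2 sinθ) = (+0.774869, +0.408061, +0.482767)
rvec = θ·k = (+0.518776, +0.273198, +0.323213)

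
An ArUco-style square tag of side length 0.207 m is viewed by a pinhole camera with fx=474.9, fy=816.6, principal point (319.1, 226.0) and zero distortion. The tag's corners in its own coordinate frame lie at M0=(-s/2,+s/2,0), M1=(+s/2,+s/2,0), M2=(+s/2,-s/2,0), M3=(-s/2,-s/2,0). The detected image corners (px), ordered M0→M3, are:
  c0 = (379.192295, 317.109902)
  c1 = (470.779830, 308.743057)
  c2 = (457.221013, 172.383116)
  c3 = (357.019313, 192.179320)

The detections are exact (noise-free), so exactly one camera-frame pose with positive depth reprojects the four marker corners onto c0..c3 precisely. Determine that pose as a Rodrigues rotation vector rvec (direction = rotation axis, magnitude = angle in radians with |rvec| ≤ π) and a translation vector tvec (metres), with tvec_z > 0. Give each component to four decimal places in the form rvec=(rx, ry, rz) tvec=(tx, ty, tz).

rvec=(0.6022, 0.3466, -0.2116) tvec=(0.2065, 0.0317, 1.0257)

Intrinsics K: fx=474.9, fy=816.6, cx=319.1, cy=226.0
Marker side s = 0.207 m; corners in marker frame (Z=0):
  M0 = (-0.1035, +0.1035, 0)
  M1 = (+0.1035, +0.1035, 0)
  M2 = (+0.1035, -0.1035, 0)
  M3 = (-0.1035, -0.1035, 0)
Detected image corners:
  c0 = (379.192295, 317.109902) px
  c1 = (470.779830, 308.743057) px
  c2 = (457.221013, 172.383116) px
  c3 = (357.019313, 192.179320) px
Planar DLT: solve 8×8 A·h = b for H (H[2,2]=1):
  H  [+308.87994 +296.21248 +414.68933]
  H  [-157.82136 +754.53062 +251.27041]
  H  [-0.36845 +0.50260 +1.00000]
B = K⁻¹H; ‖b₁‖=0.974922, ‖b₂‖=0.974922; λ = 2/(‖b₁‖+‖b₂‖) = 1.025723, sign → tz>0 ⇒ λ=+1.025723
r₁ = λ·B[:,0] = (+0.92109,-0.09364,-0.37793); r₂ = λ·B[:,1] = (+0.29338,+0.80508,+0.51553)
r₃ = r₁×r₂ = (+0.25599,-0.58573,+0.76902); SVD([r₁ r₂ r₃]) → R = UVᵀ:
  R  [+0.92109 +0.29338 +0.25599]
  R  [-0.09364 +0.80508 -0.58573]
  R  [-0.37793 +0.51553 +0.76902]
t = (+0.20646, +0.03174, +1.02572) m
tr R = 2.495186; θ = arccos((tr R − 1)/2) = 0.726365 rad = 41.618°
axis k = ((R−Rᵀ)₃₂, (R−Rᵀ)₁₃, (R−Rᵀ)₂₁) / (2 sinθ) = (+0.829067, +0.477239, -0.291362)
rvec = θ·k = (+0.602205, +0.346650, -0.211635)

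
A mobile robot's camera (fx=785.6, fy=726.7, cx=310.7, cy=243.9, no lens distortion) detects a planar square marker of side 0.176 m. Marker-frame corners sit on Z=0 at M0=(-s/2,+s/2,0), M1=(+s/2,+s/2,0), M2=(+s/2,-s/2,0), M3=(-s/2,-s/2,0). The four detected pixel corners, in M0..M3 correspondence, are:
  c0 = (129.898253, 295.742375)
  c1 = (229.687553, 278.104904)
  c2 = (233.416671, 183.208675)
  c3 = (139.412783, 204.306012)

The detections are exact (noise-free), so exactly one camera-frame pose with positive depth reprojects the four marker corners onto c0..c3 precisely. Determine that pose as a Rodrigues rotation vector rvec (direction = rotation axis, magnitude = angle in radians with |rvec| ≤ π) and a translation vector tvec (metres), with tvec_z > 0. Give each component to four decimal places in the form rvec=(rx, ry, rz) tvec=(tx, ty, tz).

Intrinsics K: fx=785.6, fy=726.7, cx=310.7, cy=243.9
Marker side s = 0.176 m; corners in marker frame (Z=0):
  M0 = (-0.0880, +0.0880, 0)
  M1 = (+0.0880, +0.0880, 0)
  M2 = (+0.0880, -0.0880, 0)
  M3 = (-0.0880, -0.0880, 0)
Detected image corners:
  c0 = (129.898253, 295.742375) px
  c1 = (229.687553, 278.104904) px
  c2 = (233.416671, 183.208675) px
  c3 = (139.412783, 204.306012) px
Planar DLT: solve 8×8 A·h = b for H (H[2,2]=1):
  H  [+497.73881 -103.72758 +181.99078]
  H  [-178.98926 +442.88211 +239.11318]
  H  [-0.28558 -0.35876 +1.00000]
B = K⁻¹H; ‖b₁‖=0.813321, ‖b₂‖=0.813321; λ = 2/(‖b₁‖+‖b₂‖) = 1.229526, sign → tz>0 ⇒ λ=+1.229526
r₁ = λ·B[:,0] = (+0.91787,-0.18499,-0.35113); r₂ = λ·B[:,1] = (+0.01211,+0.89737,-0.44111)
r₃ = r₁×r₂ = (+0.39669,+0.40063,+0.82591); SVD([r₁ r₂ r₃]) → R = UVᵀ:
  R  [+0.91787 +0.01211 +0.39669]
  R  [-0.18499 +0.89737 +0.40063]
  R  [-0.35113 -0.44111 +0.82591]
t = (-0.20144, -0.00810, +1.22953) m
tr R = 2.641157; θ = arccos((tr R − 1)/2) = 0.608374 rad = 34.857°
axis k = ((R−Rᵀ)₃₂, (R−Rᵀ)₁₃, (R−Rᵀ)₂₁) / (2 sinθ) = (-0.736380, +0.654226, -0.172432)
rvec = θ·k = (-0.447994, +0.398014, -0.104903)

rvec=(-0.4480, 0.3980, -0.1049) tvec=(-0.2014, -0.0081, 1.2295)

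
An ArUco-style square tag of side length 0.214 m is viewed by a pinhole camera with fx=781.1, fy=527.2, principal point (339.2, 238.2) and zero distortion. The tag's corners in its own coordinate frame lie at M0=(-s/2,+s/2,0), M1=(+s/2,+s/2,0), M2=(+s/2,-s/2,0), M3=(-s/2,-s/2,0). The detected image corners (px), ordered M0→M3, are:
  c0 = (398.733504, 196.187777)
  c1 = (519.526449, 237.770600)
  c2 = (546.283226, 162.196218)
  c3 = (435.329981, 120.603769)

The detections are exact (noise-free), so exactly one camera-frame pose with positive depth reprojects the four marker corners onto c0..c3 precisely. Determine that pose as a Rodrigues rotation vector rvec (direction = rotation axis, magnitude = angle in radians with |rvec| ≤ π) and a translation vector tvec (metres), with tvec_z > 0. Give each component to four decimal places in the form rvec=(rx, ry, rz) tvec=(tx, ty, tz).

rvec=(-0.3820, -0.3226, 0.3859) tvec=(0.2131, -0.1377, 1.2102)

Intrinsics K: fx=781.1, fy=527.2, cx=339.2, cy=238.2
Marker side s = 0.214 m; corners in marker frame (Z=0):
  M0 = (-0.1070, +0.1070, 0)
  M1 = (+0.1070, +0.1070, 0)
  M2 = (+0.1070, -0.1070, 0)
  M3 = (-0.1070, -0.1070, 0)
Detected image corners:
  c0 = (398.733504, 196.187777) px
  c1 = (519.526449, 237.770600) px
  c2 = (546.283226, 162.196218) px
  c3 = (435.329981, 120.603769) px
Planar DLT: solve 8×8 A·h = b for H (H[2,2]=1):
  H  [+631.00819 -311.31575 +476.73240]
  H  [+228.43793 +291.39134 +178.21889]
  H  [+0.19031 -0.34479 +1.00000]
B = K⁻¹H; ‖b₁‖=0.826295, ‖b₂‖=0.826295; λ = 2/(‖b₁‖+‖b₂‖) = 1.210222, sign → tz>0 ⇒ λ=+1.210222
r₁ = λ·B[:,0] = (+0.87765,+0.42033,+0.23032); r₂ = λ·B[:,1] = (-0.30114,+0.85744,-0.41727)
r₃ = r₁×r₂ = (-0.37288,+0.29686,+0.87911); SVD([r₁ r₂ r₃]) → R = UVᵀ:
  R  [+0.87765 -0.30114 -0.37288]
  R  [+0.42033 +0.85744 +0.29686]
  R  [+0.23032 -0.41727 +0.87911]
t = (+0.21309, -0.13769, +1.21022) m
tr R = 2.614204; θ = arccos((tr R − 1)/2) = 0.631570 rad = 36.186°
axis k = ((R−Rᵀ)₃₂, (R−Rᵀ)₁₃, (R−Rᵀ)₂₁) / (2 sinθ) = (-0.604766, -0.510829, +0.610992)
rvec = θ·k = (-0.381952, -0.322624, +0.385884)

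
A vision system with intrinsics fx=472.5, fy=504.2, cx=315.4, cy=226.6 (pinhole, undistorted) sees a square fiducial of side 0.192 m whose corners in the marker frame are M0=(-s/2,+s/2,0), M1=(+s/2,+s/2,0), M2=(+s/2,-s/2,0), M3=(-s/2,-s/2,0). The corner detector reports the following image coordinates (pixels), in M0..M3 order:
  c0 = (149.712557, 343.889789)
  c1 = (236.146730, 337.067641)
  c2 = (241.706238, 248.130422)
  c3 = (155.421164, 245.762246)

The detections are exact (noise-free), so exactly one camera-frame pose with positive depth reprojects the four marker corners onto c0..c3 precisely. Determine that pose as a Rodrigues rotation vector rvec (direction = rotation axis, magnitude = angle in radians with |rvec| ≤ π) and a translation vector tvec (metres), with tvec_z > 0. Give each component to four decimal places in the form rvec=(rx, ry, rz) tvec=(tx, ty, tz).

rvec=(0.0441, -0.5556, 0.0616) tvec=(-0.2565, 0.1374, 1.0311)

Intrinsics K: fx=472.5, fy=504.2, cx=315.4, cy=226.6
Marker side s = 0.192 m; corners in marker frame (Z=0):
  M0 = (-0.0960, +0.0960, 0)
  M1 = (+0.0960, +0.0960, 0)
  M2 = (+0.0960, -0.0960, 0)
  M3 = (-0.0960, -0.0960, 0)
Detected image corners:
  c0 = (149.712557, 343.889789) px
  c1 = (236.146730, 337.067641) px
  c2 = (241.706238, 248.130422) px
  c3 = (155.421164, 245.762246) px
Planar DLT: solve 8×8 A·h = b for H (H[2,2]=1):
  H  [+550.08010 -24.54230 +197.86386]
  H  [+138.82660 +493.14691 +293.76745]
  H  [+0.51234 +0.02443 +1.00000]
B = K⁻¹H; ‖b₁‖=0.969810, ‖b₂‖=0.969810; λ = 2/(‖b₁‖+‖b₂‖) = 1.031129, sign → tz>0 ⇒ λ=+1.031129
r₁ = λ·B[:,0] = (+0.84779,+0.04648,+0.52829); r₂ = λ·B[:,1] = (-0.07038,+0.99720,+0.02519)
r₃ = r₁×r₂ = (-0.52564,-0.05854,+0.84869); SVD([r₁ r₂ r₃]) → R = UVᵀ:
  R  [+0.84779 -0.07038 -0.52564]
  R  [+0.04648 +0.99720 -0.05854]
  R  [+0.52829 +0.02519 +0.84869]
t = (-0.25650, +0.13736, +1.03113) m
tr R = 2.693680; θ = arccos((tr R − 1)/2) = 0.560781 rad = 32.130°
axis k = ((R−Rᵀ)₃₂, (R−Rᵀ)₁₃, (R−Rᵀ)₂₁) / (2 sinθ) = (+0.078717, -0.990825, +0.109862)
rvec = θ·k = (+0.044143, -0.555635, +0.061608)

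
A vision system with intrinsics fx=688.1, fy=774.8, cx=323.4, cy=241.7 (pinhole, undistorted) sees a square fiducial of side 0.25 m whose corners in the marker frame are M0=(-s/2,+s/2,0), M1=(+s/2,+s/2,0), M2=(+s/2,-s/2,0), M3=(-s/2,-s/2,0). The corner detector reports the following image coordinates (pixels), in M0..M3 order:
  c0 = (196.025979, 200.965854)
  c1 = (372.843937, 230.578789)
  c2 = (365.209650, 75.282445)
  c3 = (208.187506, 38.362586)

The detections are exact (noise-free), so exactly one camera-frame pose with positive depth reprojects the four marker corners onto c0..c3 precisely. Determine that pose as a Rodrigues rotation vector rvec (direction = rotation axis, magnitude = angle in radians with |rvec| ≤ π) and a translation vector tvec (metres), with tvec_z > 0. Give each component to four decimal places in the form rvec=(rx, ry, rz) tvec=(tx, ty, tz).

Intrinsics K: fx=688.1, fy=774.8, cx=323.4, cy=241.7
Marker side s = 0.25 m; corners in marker frame (Z=0):
  M0 = (-0.1250, +0.1250, 0)
  M1 = (+0.1250, +0.1250, 0)
  M2 = (+0.1250, -0.1250, 0)
  M3 = (-0.1250, -0.1250, 0)
Detected image corners:
  c0 = (196.025979, 200.965854) px
  c1 = (372.843937, 230.578789) px
  c2 = (365.209650, 75.282445) px
  c3 = (208.187506, 38.362586) px
Planar DLT: solve 8×8 A·h = b for H (H[2,2]=1):
  H  [+745.98430 -142.03031 +288.57907]
  H  [+172.41018 +571.14878 +132.20988]
  H  [+0.28236 -0.47055 +1.00000]
B = K⁻¹H; ‖b₁‖=1.001495, ‖b₂‖=1.001495; λ = 2/(‖b₁‖+‖b₂‖) = 0.998507, sign → tz>0 ⇒ λ=+0.998507
r₁ = λ·B[:,0] = (+0.94999,+0.13424,+0.28194); r₂ = λ·B[:,1] = (+0.01472,+0.88263,-0.46985)
r₃ = r₁×r₂ = (-0.31192,+0.45050,+0.83651); SVD([r₁ r₂ r₃]) → R = UVᵀ:
  R  [+0.94999 +0.01472 -0.31192]
  R  [+0.13424 +0.88263 +0.45050]
  R  [+0.28194 -0.46985 +0.83651]
t = (-0.05053, -0.14110, +0.99851) m
tr R = 2.669133; θ = arccos((tr R − 1)/2) = 0.583451 rad = 33.429°
axis k = ((R−Rᵀ)₃₂, (R−Rᵀ)₁₃, (R−Rᵀ)₂₁) / (2 sinθ) = (-0.835304, -0.538982, +0.108473)
rvec = θ·k = (-0.487359, -0.314469, +0.063288)

rvec=(-0.4874, -0.3145, 0.0633) tvec=(-0.0505, -0.1411, 0.9985)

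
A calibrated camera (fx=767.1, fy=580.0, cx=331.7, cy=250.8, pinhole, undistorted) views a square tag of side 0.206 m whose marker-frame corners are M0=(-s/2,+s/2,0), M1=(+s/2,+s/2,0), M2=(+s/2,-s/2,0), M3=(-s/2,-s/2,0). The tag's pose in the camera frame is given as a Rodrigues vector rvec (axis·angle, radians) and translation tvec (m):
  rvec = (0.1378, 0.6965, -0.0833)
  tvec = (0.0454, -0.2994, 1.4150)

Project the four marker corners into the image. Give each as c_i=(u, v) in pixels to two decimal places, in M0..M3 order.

Intrinsics K: fx=767.1, fy=580.0, cx=331.7, cy=250.8
Marker side s = 0.206 m; corners in marker frame (Z=0):
  M0 = (-0.1030, +0.1030, 0)
  M1 = (+0.1030, +0.1030, 0)
  M2 = (+0.1030, -0.1030, 0)
  M3 = (-0.1030, -0.1030, 0)
rvec = (0.1378, 0.6965, -0.0833), |rvec| = θ = 0.71487 rad = 40.959°
Rodrigues: sinθ=0.65552, 1−cosθ=0.24482; R = I + sinθ·[k]× + (1−cosθ)·[k]×²:
    [+0.76427 +0.12236 +0.63318]
    [-0.03040 +0.98758 -0.15415]
    [-0.64417 +0.09856 +0.75850]
t = (0.0454, -0.2994, 1.4150) m
M0: Pc = R·M0+t = (-0.02072, -0.19455, +1.49150); u = 767.1·(-0.02072)/1.49150 + 331.7 = 321.0450, v = 580.0·(-0.19455)/1.49150 + 250.8 = 175.1463
M1: Pc = R·M1+t = (+0.13672, -0.20081, +1.35880); u = 767.1·(+0.13672)/1.35880 + 331.7 = 408.8862, v = 580.0·(-0.20081)/1.35880 + 250.8 = 165.0845
M2: Pc = R·M2+t = (+0.11152, -0.40425, +1.33850); u = 767.1·(+0.11152)/1.33850 + 331.7 = 395.6109, v = 580.0·(-0.40425)/1.33850 + 250.8 = 75.6288
M3: Pc = R·M3+t = (-0.04592, -0.39799, +1.47120); u = 767.1·(-0.04592)/1.47120 + 331.7 = 307.7548, v = 580.0·(-0.39799)/1.47120 + 250.8 = 93.8982

c0=(321.05, 175.15) c1=(408.89, 165.08) c2=(395.61, 75.63) c3=(307.75, 93.90)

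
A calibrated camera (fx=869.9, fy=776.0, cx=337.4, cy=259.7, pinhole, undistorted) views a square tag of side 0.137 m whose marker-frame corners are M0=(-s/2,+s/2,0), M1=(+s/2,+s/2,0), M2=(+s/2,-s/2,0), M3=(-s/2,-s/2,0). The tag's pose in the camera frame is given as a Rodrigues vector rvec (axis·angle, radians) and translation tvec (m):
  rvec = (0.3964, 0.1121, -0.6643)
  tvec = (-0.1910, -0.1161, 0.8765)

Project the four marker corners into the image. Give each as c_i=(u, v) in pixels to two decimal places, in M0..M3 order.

c0=(144.89, 236.35) c1=(244.00, 165.99) c2=(151.05, 70.37) c3=(50.23, 147.70)

Intrinsics K: fx=869.9, fy=776.0, cx=337.4, cy=259.7
Marker side s = 0.137 m; corners in marker frame (Z=0):
  M0 = (-0.0685, +0.0685, 0)
  M1 = (+0.0685, +0.0685, 0)
  M2 = (+0.0685, -0.0685, 0)
  M3 = (-0.0685, -0.0685, 0)
rvec = (0.3964, 0.1121, -0.6643), |rvec| = θ = 0.78166 rad = 44.786°
Rodrigues: sinθ=0.70446, 1−cosθ=0.29026; R = I + sinθ·[k]× + (1−cosθ)·[k]×²:
    [+0.78439 +0.61980 -0.02407]
    [-0.57758 +0.71571 -0.39263]
    [-0.22612 +0.32187 +0.91938]
t = (-0.1910, -0.1161, 0.8765) m
M0: Pc = R·M0+t = (-0.20227, -0.02751, +0.91404); u = 869.9·(-0.20227)/0.91404 + 337.4 = 144.8930, v = 776.0·(-0.02751)/0.91404 + 259.7 = 236.3451
M1: Pc = R·M1+t = (-0.09481, -0.10664, +0.88306); u = 869.9·(-0.09481)/0.88306 + 337.4 = 243.9999, v = 776.0·(-0.10664)/0.88306 + 259.7 = 165.9906
M2: Pc = R·M2+t = (-0.17973, -0.20469, +0.83896); u = 869.9·(-0.17973)/0.83896 + 337.4 = 151.0469, v = 776.0·(-0.20469)/0.83896 + 259.7 = 70.3709
M3: Pc = R·M3+t = (-0.28719, -0.12556, +0.86994); u = 869.9·(-0.28719)/0.86994 + 337.4 = 50.2265, v = 776.0·(-0.12556)/0.86994 + 259.7 = 147.6967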